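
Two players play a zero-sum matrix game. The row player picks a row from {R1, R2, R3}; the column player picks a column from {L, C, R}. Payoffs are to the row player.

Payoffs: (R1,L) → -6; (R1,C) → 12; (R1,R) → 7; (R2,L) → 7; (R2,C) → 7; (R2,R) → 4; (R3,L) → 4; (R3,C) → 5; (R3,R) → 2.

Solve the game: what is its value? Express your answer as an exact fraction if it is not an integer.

73/16

Row minima: R1 → -6, R2 → 4, R3 → 2; maximin = 4.
Column maxima: L → 7, C → 12, R → 7; minimax = 7.
4 ≠ 7, so there is no saddle point; optimal play is mixed.
R3 is strictly dominated by R2, so the row player never plays it.
C is strictly dominated by R (it gives the row player strictly more in every row), so the column player never plays it.
On the remaining 2×2 (R1, R2 vs L, R):
Let the row player play R1 with probability p. Expected payoff against L: (-6)p + 7(1−p) = −13p + 7; against R: 7p + 4(1−p) = 3p + 4.
Setting these equal: −13p + 7 = 3p + 4 ⇒ −16p = -3 ⇒ p = 3/16, and the value is (-13)·(3/16) + 7 = 73/16.
For the column player: with q = P(L), equating R1's and R2's payoffs gives −13q + 7 = 3q + 4 ⇒ q = 3/16.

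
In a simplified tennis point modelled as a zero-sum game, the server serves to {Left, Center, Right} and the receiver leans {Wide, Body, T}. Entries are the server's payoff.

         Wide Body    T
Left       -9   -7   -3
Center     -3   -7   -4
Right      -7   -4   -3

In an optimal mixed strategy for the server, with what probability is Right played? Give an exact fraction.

4/7

Row minima: Left → -9, Center → -7, Right → -7; maximin = -7.
Column maxima: Wide → -3, Body → -4, T → -3; minimax = -4.
-7 ≠ -4, so there is no saddle point; optimal play is mixed.
T is strictly dominated by Body (it gives the server strictly more in every row), so the receiver never plays it.
With T eliminated, Left is strictly dominated by Right (Right gives the server strictly more in every remaining column), so the server never plays it.
On the remaining 2×2 (Center, Right vs Wide, Body):
Let the server play Center with probability p. Expected payoff against Wide: (-3)p + (-7)(1−p) = 4p − 7; against Body: (-7)p + (-4)(1−p) = −3p − 4.
Setting these equal: 4p − 7 = −3p − 4 ⇒ 7p = 3 ⇒ p = 3/7, and the value is (4)·(3/7) − 7 = -37/7.
For the receiver: with q = P(Wide), equating Center's and Right's payoffs gives 4q − 7 = −3q − 4 ⇒ q = 3/7.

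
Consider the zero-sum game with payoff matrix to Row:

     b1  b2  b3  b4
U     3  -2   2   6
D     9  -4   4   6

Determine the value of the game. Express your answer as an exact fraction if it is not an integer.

Row minima: U → -2, D → -4; maximin = -2.
Column maxima: b1 → 9, b2 → -2, b3 → 4, b4 → 6; minimax = -2.
Since maximin = minimax = -2, there is a saddle point and the value is -2.

-2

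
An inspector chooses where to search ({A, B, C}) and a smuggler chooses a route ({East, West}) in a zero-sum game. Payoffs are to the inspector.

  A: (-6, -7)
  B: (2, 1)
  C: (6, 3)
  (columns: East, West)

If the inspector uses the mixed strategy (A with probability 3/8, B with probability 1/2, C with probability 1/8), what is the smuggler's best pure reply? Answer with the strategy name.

If the smuggler plays East, the inspector's expected payoff is (3/8)·(-6) + (1/2)·2 + (1/8)·6 = -1/2.
If the smuggler plays West, the inspector's expected payoff is (3/8)·(-7) + (1/2)·1 + (1/8)·3 = -7/4.
The smuggler minimizes the inspector's payoff; the smallest is -7/4, so the best response is West.

West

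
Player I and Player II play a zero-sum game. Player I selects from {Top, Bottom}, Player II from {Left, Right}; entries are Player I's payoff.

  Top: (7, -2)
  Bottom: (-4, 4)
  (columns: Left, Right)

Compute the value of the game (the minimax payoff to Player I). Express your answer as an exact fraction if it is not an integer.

20/17

Row minima: Top → -2, Bottom → -4; maximin = -2.
Column maxima: Left → 7, Right → 4; minimax = 4.
-2 ≠ 4, so there is no saddle point; optimal play is mixed.
Let Player I play Top with probability p. Expected payoff against Left: 7p + (-4)(1−p) = 11p − 4; against Right: (-2)p + 4(1−p) = −6p + 4.
Setting these equal: 11p − 4 = −6p + 4 ⇒ 17p = 8 ⇒ p = 8/17, and the value is (11)·(8/17) − 4 = 20/17.
For Player II: with q = P(Left), equating Top's and Bottom's payoffs gives 9q − 2 = −8q + 4 ⇒ q = 6/17.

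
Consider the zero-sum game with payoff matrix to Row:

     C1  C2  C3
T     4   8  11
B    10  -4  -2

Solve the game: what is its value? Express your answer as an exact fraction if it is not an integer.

16/3

Row minima: T → 4, B → -4; maximin = 4.
Column maxima: C1 → 10, C2 → 8, C3 → 11; minimax = 8.
4 ≠ 8, so there is no saddle point; optimal play is mixed.
C3 is strictly dominated by C2 (it gives Row strictly more in every row), so Column never plays it.
On the remaining 2×2 (T, B vs C1, C2):
Let Row play T with probability p. Expected payoff against C1: 4p + 10(1−p) = −6p + 10; against C2: 8p + (-4)(1−p) = 12p − 4.
Setting these equal: −6p + 10 = 12p − 4 ⇒ −18p = -14 ⇒ p = 7/9, and the value is (-6)·(7/9) + 10 = 16/3.
For Column: with q = P(C1), equating T's and B's payoffs gives −4q + 8 = 14q − 4 ⇒ q = 2/3.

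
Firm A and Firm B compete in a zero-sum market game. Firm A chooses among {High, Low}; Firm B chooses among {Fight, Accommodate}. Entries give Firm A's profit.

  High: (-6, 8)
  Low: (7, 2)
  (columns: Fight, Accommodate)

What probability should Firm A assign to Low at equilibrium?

14/19

Row minima: High → -6, Low → 2; maximin = 2.
Column maxima: Fight → 7, Accommodate → 8; minimax = 7.
2 ≠ 7, so there is no saddle point; optimal play is mixed.
Let Firm A play High with probability p. Expected payoff against Fight: (-6)p + 7(1−p) = −13p + 7; against Accommodate: 8p + 2(1−p) = 6p + 2.
Setting these equal: −13p + 7 = 6p + 2 ⇒ −19p = -5 ⇒ p = 5/19, and the value is (-13)·(5/19) + 7 = 68/19.
For Firm B: with q = P(Fight), equating High's and Low's payoffs gives −14q + 8 = 5q + 2 ⇒ q = 6/19.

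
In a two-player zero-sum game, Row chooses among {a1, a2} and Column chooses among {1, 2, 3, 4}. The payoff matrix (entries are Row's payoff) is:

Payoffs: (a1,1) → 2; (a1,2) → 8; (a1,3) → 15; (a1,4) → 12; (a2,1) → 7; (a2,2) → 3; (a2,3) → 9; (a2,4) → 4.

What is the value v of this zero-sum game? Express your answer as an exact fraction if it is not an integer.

Row minima: a1 → 2, a2 → 3; maximin = 3.
Column maxima: 1 → 7, 2 → 8, 3 → 15, 4 → 12; minimax = 7.
3 ≠ 7, so there is no saddle point; optimal play is mixed.
3 is strictly dominated by 1 (it gives Row strictly more in every row), so Column never plays it.
4 is strictly dominated by 2 (it gives Row strictly more in every row), so Column never plays it.
On the remaining 2×2 (a1, a2 vs 1, 2):
Let Row play a1 with probability p. Expected payoff against 1: 2p + 7(1−p) = −5p + 7; against 2: 8p + 3(1−p) = 5p + 3.
Setting these equal: −5p + 7 = 5p + 3 ⇒ −10p = -4 ⇒ p = 2/5, and the value is (-5)·(2/5) + 7 = 5.
For Column: with q = P(1), equating a1's and a2's payoffs gives −6q + 8 = 4q + 3 ⇒ q = 1/2.

5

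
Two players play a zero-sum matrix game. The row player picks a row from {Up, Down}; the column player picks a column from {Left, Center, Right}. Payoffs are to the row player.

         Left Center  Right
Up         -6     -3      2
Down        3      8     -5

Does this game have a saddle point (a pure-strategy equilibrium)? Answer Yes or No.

Row minima: Up → -6, Down → -5; maximin = -5.
Column maxima: Left → 3, Center → 8, Right → 2; minimax = 2.
-5 ≠ 2, so no pure-strategy equilibrium exists.

No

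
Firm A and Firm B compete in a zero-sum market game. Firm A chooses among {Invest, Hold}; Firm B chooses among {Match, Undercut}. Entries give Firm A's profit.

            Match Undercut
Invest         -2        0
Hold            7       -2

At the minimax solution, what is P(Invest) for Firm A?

9/11

Row minima: Invest → -2, Hold → -2; maximin = -2.
Column maxima: Match → 7, Undercut → 0; minimax = 0.
-2 ≠ 0, so there is no saddle point; optimal play is mixed.
Let Firm A play Invest with probability p. Expected payoff against Match: (-2)p + 7(1−p) = −9p + 7; against Undercut: 0p + (-2)(1−p) = 2p − 2.
Setting these equal: −9p + 7 = 2p − 2 ⇒ −11p = -9 ⇒ p = 9/11, and the value is (-9)·(9/11) + 7 = -4/11.
For Firm B: with q = P(Match), equating Invest's and Hold's payoffs gives −2q = 9q − 2 ⇒ q = 2/11.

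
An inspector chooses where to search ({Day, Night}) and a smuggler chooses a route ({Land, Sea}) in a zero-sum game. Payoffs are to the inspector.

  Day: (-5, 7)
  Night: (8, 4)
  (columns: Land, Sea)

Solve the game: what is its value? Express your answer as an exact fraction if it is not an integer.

Row minima: Day → -5, Night → 4; maximin = 4.
Column maxima: Land → 8, Sea → 7; minimax = 7.
4 ≠ 7, so there is no saddle point; optimal play is mixed.
Let the inspector play Day with probability p. Expected payoff against Land: (-5)p + 8(1−p) = −13p + 8; against Sea: 7p + 4(1−p) = 3p + 4.
Setting these equal: −13p + 8 = 3p + 4 ⇒ −16p = -4 ⇒ p = 1/4, and the value is (-13)·(1/4) + 8 = 19/4.
For the smuggler: with q = P(Land), equating Day's and Night's payoffs gives −12q + 7 = 4q + 4 ⇒ q = 3/16.

19/4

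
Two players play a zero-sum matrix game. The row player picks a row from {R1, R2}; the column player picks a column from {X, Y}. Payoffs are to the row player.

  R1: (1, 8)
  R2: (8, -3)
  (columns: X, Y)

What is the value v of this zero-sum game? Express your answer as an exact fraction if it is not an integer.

67/18

Row minima: R1 → 1, R2 → -3; maximin = 1.
Column maxima: X → 8, Y → 8; minimax = 8.
1 ≠ 8, so there is no saddle point; optimal play is mixed.
Let the row player play R1 with probability p. Expected payoff against X: 1p + 8(1−p) = −7p + 8; against Y: 8p + (-3)(1−p) = 11p − 3.
Setting these equal: −7p + 8 = 11p − 3 ⇒ −18p = -11 ⇒ p = 11/18, and the value is (-7)·(11/18) + 8 = 67/18.
For the column player: with q = P(X), equating R1's and R2's payoffs gives −7q + 8 = 11q − 3 ⇒ q = 11/18.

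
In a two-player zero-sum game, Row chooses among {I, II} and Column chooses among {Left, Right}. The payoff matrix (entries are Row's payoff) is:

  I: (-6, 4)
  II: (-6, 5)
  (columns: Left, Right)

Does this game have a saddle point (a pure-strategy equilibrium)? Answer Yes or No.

Row minima: I → -6, II → -6; maximin = -6.
Column maxima: Left → -6, Right → 5; minimax = -6.
maximin = minimax = -6, so a saddle point exists.

Yes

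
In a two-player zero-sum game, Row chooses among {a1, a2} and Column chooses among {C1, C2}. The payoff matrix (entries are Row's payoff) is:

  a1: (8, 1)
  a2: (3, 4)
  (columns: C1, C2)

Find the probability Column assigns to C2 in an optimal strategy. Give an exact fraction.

Row minima: a1 → 1, a2 → 3; maximin = 3.
Column maxima: C1 → 8, C2 → 4; minimax = 4.
3 ≠ 4, so there is no saddle point; optimal play is mixed.
Let Row play a1 with probability p. Expected payoff against C1: 8p + 3(1−p) = 5p + 3; against C2: 1p + 4(1−p) = −3p + 4.
Setting these equal: 5p + 3 = −3p + 4 ⇒ 8p = 1 ⇒ p = 1/8, and the value is (5)·(1/8) + 3 = 29/8.
For Column: with q = P(C1), equating a1's and a2's payoffs gives 7q + 1 = −q + 4 ⇒ q = 3/8.

5/8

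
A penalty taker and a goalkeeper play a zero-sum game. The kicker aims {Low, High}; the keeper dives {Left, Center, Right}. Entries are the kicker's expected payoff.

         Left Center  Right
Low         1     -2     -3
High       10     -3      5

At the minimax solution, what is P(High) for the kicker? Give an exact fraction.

1/9

Row minima: Low → -3, High → -3; maximin = -3.
Column maxima: Left → 10, Center → -2, Right → 5; minimax = -2.
-3 ≠ -2, so there is no saddle point; optimal play is mixed.
Left is strictly dominated by Center (it gives the kicker strictly more in every row), so the keeper never plays it.
On the remaining 2×2 (Low, High vs Center, Right):
Let the kicker play Low with probability p. Expected payoff against Center: (-2)p + (-3)(1−p) = p − 3; against Right: (-3)p + 5(1−p) = −8p + 5.
Setting these equal: p − 3 = −8p + 5 ⇒ 9p = 8 ⇒ p = 8/9, and the value is (1)·(8/9) − 3 = -19/9.
For the keeper: with q = P(Center), equating Low's and High's payoffs gives q − 3 = −8q + 5 ⇒ q = 8/9.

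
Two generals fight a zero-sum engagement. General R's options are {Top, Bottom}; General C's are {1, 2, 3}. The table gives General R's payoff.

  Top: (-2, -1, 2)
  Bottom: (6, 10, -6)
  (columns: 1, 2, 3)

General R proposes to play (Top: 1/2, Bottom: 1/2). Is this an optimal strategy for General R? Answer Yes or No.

Against 1 this mix gives (1/2)·(-2) + (1/2)·6 = 2.
Against 2 this mix gives (1/2)·(-1) + (1/2)·10 = 9/2.
Against 3 this mix gives (1/2)·2 + (1/2)·(-6) = -2.
General C will play 3, holding General R to -2. Shifting weight toward the row that does better against 3 would raise this floor (the equalizing mix achieves 0 against both 3 and 1), so the proposed strategy is not optimal.

No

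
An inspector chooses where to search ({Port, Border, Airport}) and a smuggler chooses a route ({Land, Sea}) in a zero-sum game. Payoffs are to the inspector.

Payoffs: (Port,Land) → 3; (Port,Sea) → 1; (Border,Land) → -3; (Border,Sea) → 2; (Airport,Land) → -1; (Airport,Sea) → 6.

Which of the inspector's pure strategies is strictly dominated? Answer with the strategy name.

Border

Airport gives a strictly higher payoff than Border against every column: -1 > -3, 6 > 2.
So Border is strictly dominated and the inspector never plays it.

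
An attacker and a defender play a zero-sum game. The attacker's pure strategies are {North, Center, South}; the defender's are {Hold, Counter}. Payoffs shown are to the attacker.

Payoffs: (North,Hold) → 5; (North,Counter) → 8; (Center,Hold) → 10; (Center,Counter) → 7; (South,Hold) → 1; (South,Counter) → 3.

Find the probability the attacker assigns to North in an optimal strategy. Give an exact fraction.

Row minima: North → 5, Center → 7, South → 1; maximin = 7.
Column maxima: Hold → 10, Counter → 8; minimax = 8.
7 ≠ 8, so there is no saddle point; optimal play is mixed.
South is strictly dominated by North, so the attacker never plays it.
On the remaining 2×2 (North, Center vs Hold, Counter):
Let the attacker play North with probability p. Expected payoff against Hold: 5p + 10(1−p) = −5p + 10; against Counter: 8p + 7(1−p) = p + 7.
Setting these equal: −5p + 10 = p + 7 ⇒ −6p = -3 ⇒ p = 1/2, and the value is (-5)·(1/2) + 10 = 15/2.
For the defender: with q = P(Hold), equating North's and Center's payoffs gives −3q + 8 = 3q + 7 ⇒ q = 1/6.

1/2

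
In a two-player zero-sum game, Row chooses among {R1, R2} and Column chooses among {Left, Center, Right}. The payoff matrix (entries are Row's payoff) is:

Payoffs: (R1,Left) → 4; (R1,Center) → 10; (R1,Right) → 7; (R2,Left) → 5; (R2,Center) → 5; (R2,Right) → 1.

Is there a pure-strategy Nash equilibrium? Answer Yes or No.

No

Row minima: R1 → 4, R2 → 1; maximin = 4.
Column maxima: Left → 5, Center → 10, Right → 7; minimax = 5.
4 ≠ 5, so no pure-strategy equilibrium exists.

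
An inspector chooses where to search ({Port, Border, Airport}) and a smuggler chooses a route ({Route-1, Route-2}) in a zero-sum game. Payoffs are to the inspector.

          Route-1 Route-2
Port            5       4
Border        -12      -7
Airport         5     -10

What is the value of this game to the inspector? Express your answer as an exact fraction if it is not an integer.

Row minima: Port → 4, Border → -12, Airport → -10; maximin = 4.
Column maxima: Route-1 → 5, Route-2 → 4; minimax = 4.
Since maximin = minimax = 4, there is a saddle point and the value is 4.

4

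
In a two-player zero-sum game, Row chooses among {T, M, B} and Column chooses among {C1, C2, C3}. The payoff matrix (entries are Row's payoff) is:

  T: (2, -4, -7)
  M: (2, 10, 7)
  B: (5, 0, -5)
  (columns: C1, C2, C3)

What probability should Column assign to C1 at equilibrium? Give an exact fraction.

Row minima: T → -7, M → 2, B → -5; maximin = 2.
Column maxima: C1 → 5, C2 → 10, C3 → 7; minimax = 5.
2 ≠ 5, so there is no saddle point; optimal play is mixed.
T is strictly dominated by B, so Row never plays it.
C2 is strictly dominated by C3 (it gives Row strictly more in every row), so Column never plays it.
On the remaining 2×2 (M, B vs C1, C3):
Let Row play M with probability p. Expected payoff against C1: 2p + 5(1−p) = −3p + 5; against C3: 7p + (-5)(1−p) = 12p − 5.
Setting these equal: −3p + 5 = 12p − 5 ⇒ −15p = -10 ⇒ p = 2/3, and the value is (-3)·(2/3) + 5 = 3.
For Column: with q = P(C1), equating M's and B's payoffs gives −5q + 7 = 10q − 5 ⇒ q = 4/5.

4/5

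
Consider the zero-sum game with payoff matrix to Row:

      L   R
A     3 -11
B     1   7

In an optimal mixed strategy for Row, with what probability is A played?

Row minima: A → -11, B → 1; maximin = 1.
Column maxima: L → 3, R → 7; minimax = 3.
1 ≠ 3, so there is no saddle point; optimal play is mixed.
Let Row play A with probability p. Expected payoff against L: 3p + 1(1−p) = 2p + 1; against R: (-11)p + 7(1−p) = −18p + 7.
Setting these equal: 2p + 1 = −18p + 7 ⇒ 20p = 6 ⇒ p = 3/10, and the value is (2)·(3/10) + 1 = 8/5.
For Column: with q = P(L), equating A's and B's payoffs gives 14q − 11 = −6q + 7 ⇒ q = 9/10.

3/10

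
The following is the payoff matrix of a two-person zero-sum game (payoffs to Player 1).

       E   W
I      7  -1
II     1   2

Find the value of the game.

5/3

Row minima: I → -1, II → 1; maximin = 1.
Column maxima: E → 7, W → 2; minimax = 2.
1 ≠ 2, so there is no saddle point; optimal play is mixed.
Let Player 1 play I with probability p. Expected payoff against E: 7p + 1(1−p) = 6p + 1; against W: (-1)p + 2(1−p) = −3p + 2.
Setting these equal: 6p + 1 = −3p + 2 ⇒ 9p = 1 ⇒ p = 1/9, and the value is (6)·(1/9) + 1 = 5/3.
For Player 2: with q = P(E), equating I's and II's payoffs gives 8q − 1 = −q + 2 ⇒ q = 1/3.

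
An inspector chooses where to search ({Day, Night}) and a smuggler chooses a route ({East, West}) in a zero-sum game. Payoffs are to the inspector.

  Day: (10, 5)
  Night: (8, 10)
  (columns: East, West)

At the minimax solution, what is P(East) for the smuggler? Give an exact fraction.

Row minima: Day → 5, Night → 8; maximin = 8.
Column maxima: East → 10, West → 10; minimax = 10.
8 ≠ 10, so there is no saddle point; optimal play is mixed.
Let the inspector play Day with probability p. Expected payoff against East: 10p + 8(1−p) = 2p + 8; against West: 5p + 10(1−p) = −5p + 10.
Setting these equal: 2p + 8 = −5p + 10 ⇒ 7p = 2 ⇒ p = 2/7, and the value is (2)·(2/7) + 8 = 60/7.
For the smuggler: with q = P(East), equating Day's and Night's payoffs gives 5q + 5 = −2q + 10 ⇒ q = 5/7.

5/7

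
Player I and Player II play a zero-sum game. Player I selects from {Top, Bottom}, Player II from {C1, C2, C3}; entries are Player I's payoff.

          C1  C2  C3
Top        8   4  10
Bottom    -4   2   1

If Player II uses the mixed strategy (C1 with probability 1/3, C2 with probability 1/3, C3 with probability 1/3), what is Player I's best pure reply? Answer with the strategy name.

Top

Expected payoff of Top: (1/3)·8 + (1/3)·4 + (1/3)·10 = 22/3.
Expected payoff of Bottom: (1/3)·(-4) + (1/3)·2 + (1/3)·1 = -1/3.
The largest is 22/3, so Player I's best response is Top.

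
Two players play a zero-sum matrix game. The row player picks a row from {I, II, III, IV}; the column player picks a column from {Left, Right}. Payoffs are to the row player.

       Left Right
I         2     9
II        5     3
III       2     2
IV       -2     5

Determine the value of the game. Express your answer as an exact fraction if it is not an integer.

13/3

Row minima: I → 2, II → 3, III → 2, IV → -2; maximin = 3.
Column maxima: Left → 5, Right → 9; minimax = 5.
3 ≠ 5, so there is no saddle point; optimal play is mixed.
III is strictly dominated by II, so the row player never plays it.
IV is strictly dominated by I, so the row player never plays it.
On the remaining 2×2 (I, II vs Left, Right):
Let the row player play I with probability p. Expected payoff against Left: 2p + 5(1−p) = −3p + 5; against Right: 9p + 3(1−p) = 6p + 3.
Setting these equal: −3p + 5 = 6p + 3 ⇒ −9p = -2 ⇒ p = 2/9, and the value is (-3)·(2/9) + 5 = 13/3.
For the column player: with q = P(Left), equating I's and II's payoffs gives −7q + 9 = 2q + 3 ⇒ q = 2/3.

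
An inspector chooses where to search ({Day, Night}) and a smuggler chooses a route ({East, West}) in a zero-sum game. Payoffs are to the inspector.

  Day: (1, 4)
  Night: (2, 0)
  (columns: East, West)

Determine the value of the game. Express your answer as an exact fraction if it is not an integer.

8/5

Row minima: Day → 1, Night → 0; maximin = 1.
Column maxima: East → 2, West → 4; minimax = 2.
1 ≠ 2, so there is no saddle point; optimal play is mixed.
Let the inspector play Day with probability p. Expected payoff against East: 1p + 2(1−p) = −p + 2; against West: 4p + 0(1−p) = 4p.
Setting these equal: −p + 2 = 4p ⇒ −5p = -2 ⇒ p = 2/5, and the value is (-1)·(2/5) + 2 = 8/5.
For the smuggler: with q = P(East), equating Day's and Night's payoffs gives −3q + 4 = 2q ⇒ q = 4/5.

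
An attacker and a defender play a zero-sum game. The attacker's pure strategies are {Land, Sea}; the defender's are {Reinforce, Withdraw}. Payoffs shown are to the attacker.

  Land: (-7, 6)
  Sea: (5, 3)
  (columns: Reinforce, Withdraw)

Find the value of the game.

Row minima: Land → -7, Sea → 3; maximin = 3.
Column maxima: Reinforce → 5, Withdraw → 6; minimax = 5.
3 ≠ 5, so there is no saddle point; optimal play is mixed.
Let the attacker play Land with probability p. Expected payoff against Reinforce: (-7)p + 5(1−p) = −12p + 5; against Withdraw: 6p + 3(1−p) = 3p + 3.
Setting these equal: −12p + 5 = 3p + 3 ⇒ −15p = -2 ⇒ p = 2/15, and the value is (-12)·(2/15) + 5 = 17/5.
For the defender: with q = P(Reinforce), equating Land's and Sea's payoffs gives −13q + 6 = 2q + 3 ⇒ q = 1/5.

17/5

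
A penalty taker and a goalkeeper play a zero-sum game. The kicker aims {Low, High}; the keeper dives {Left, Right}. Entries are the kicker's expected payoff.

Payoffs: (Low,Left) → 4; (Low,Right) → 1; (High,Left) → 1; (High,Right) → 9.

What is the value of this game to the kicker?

Row minima: Low → 1, High → 1; maximin = 1.
Column maxima: Left → 4, Right → 9; minimax = 4.
1 ≠ 4, so there is no saddle point; optimal play is mixed.
Let the kicker play Low with probability p. Expected payoff against Left: 4p + 1(1−p) = 3p + 1; against Right: 1p + 9(1−p) = −8p + 9.
Setting these equal: 3p + 1 = −8p + 9 ⇒ 11p = 8 ⇒ p = 8/11, and the value is (3)·(8/11) + 1 = 35/11.
For the keeper: with q = P(Left), equating Low's and High's payoffs gives 3q + 1 = −8q + 9 ⇒ q = 8/11.

35/11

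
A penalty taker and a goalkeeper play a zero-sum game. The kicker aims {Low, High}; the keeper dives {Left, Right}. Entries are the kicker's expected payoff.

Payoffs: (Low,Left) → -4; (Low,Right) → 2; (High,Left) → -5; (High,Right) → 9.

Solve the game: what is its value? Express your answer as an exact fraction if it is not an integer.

-4

Row minima: Low → -4, High → -5; maximin = -4.
Column maxima: Left → -4, Right → 9; minimax = -4.
Since maximin = minimax = -4, there is a saddle point and the value is -4.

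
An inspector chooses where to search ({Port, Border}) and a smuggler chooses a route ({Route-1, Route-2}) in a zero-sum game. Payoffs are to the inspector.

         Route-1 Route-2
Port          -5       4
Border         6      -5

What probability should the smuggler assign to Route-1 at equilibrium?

Row minima: Port → -5, Border → -5; maximin = -5.
Column maxima: Route-1 → 6, Route-2 → 4; minimax = 4.
-5 ≠ 4, so there is no saddle point; optimal play is mixed.
Let the inspector play Port with probability p. Expected payoff against Route-1: (-5)p + 6(1−p) = −11p + 6; against Route-2: 4p + (-5)(1−p) = 9p − 5.
Setting these equal: −11p + 6 = 9p − 5 ⇒ −20p = -11 ⇒ p = 11/20, and the value is (-11)·(11/20) + 6 = -1/20.
For the smuggler: with q = P(Route-1), equating Port's and Border's payoffs gives −9q + 4 = 11q − 5 ⇒ q = 9/20.

9/20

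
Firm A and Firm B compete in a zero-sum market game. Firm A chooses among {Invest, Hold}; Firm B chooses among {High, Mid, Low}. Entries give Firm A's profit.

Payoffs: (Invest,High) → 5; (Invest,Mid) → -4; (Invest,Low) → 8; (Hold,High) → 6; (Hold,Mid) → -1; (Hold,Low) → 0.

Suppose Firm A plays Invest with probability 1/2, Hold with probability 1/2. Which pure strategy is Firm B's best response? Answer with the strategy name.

If Firm B plays High, Firm A's expected payoff is (1/2)·5 + (1/2)·6 = 11/2.
If Firm B plays Mid, Firm A's expected payoff is (1/2)·(-4) + (1/2)·(-1) = -5/2.
If Firm B plays Low, Firm A's expected payoff is (1/2)·8 + (1/2)·0 = 4.
Firm B minimizes Firm A's payoff; the smallest is -5/2, so the best response is Mid.

Mid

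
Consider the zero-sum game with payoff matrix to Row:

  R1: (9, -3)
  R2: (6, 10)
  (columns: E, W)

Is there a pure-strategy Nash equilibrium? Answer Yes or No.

No

Row minima: R1 → -3, R2 → 6; maximin = 6.
Column maxima: E → 9, W → 10; minimax = 9.
6 ≠ 9, so no pure-strategy equilibrium exists.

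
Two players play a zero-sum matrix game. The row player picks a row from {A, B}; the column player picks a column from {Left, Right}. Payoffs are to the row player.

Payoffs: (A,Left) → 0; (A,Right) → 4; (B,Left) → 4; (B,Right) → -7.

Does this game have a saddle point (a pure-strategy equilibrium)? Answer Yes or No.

Row minima: A → 0, B → -7; maximin = 0.
Column maxima: Left → 4, Right → 4; minimax = 4.
0 ≠ 4, so no pure-strategy equilibrium exists.

No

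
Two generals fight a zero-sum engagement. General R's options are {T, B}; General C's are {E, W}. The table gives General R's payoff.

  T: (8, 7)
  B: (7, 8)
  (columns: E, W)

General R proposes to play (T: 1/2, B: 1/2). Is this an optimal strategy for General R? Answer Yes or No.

Yes

Against E this mix gives (1/2)·8 + (1/2)·7 = 15/2.
Against W this mix gives (1/2)·7 + (1/2)·8 = 15/2.
All of General C's active replies (E, W) yield 15/2, and no column does worse for General R. The mix makes General C indifferent and guarantees 15/2, so it is optimal.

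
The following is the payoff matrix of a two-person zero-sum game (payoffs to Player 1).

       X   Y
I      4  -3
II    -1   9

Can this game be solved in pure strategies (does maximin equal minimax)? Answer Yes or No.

No

Row minima: I → -3, II → -1; maximin = -1.
Column maxima: X → 4, Y → 9; minimax = 4.
-1 ≠ 4, so no pure-strategy equilibrium exists.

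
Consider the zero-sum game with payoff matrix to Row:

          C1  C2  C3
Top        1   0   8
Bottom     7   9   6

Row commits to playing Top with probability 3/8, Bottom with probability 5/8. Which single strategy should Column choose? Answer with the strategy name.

If Column plays C1, Row's expected payoff is (3/8)·1 + (5/8)·7 = 19/4.
If Column plays C2, Row's expected payoff is (3/8)·0 + (5/8)·9 = 45/8.
If Column plays C3, Row's expected payoff is (3/8)·8 + (5/8)·6 = 27/4.
Column minimizes Row's payoff; the smallest is 19/4, so the best response is C1.

C1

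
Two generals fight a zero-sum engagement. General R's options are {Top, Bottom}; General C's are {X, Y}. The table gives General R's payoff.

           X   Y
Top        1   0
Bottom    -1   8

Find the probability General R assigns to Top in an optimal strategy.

Row minima: Top → 0, Bottom → -1; maximin = 0.
Column maxima: X → 1, Y → 8; minimax = 1.
0 ≠ 1, so there is no saddle point; optimal play is mixed.
Let General R play Top with probability p. Expected payoff against X: 1p + (-1)(1−p) = 2p − 1; against Y: 0p + 8(1−p) = −8p + 8.
Setting these equal: 2p − 1 = −8p + 8 ⇒ 10p = 9 ⇒ p = 9/10, and the value is (2)·(9/10) − 1 = 4/5.
For General C: with q = P(X), equating Top's and Bottom's payoffs gives q = −9q + 8 ⇒ q = 4/5.

9/10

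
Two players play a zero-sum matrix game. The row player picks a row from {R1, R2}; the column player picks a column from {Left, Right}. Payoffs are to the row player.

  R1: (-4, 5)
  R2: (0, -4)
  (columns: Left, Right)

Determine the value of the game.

Row minima: R1 → -4, R2 → -4; maximin = -4.
Column maxima: Left → 0, Right → 5; minimax = 0.
-4 ≠ 0, so there is no saddle point; optimal play is mixed.
Let the row player play R1 with probability p. Expected payoff against Left: (-4)p + 0(1−p) = −4p; against Right: 5p + (-4)(1−p) = 9p − 4.
Setting these equal: −4p = 9p − 4 ⇒ −13p = -4 ⇒ p = 4/13, and the value is (-4)·(4/13) = -16/13.
For the column player: with q = P(Left), equating R1's and R2's payoffs gives −9q + 5 = 4q − 4 ⇒ q = 9/13.

-16/13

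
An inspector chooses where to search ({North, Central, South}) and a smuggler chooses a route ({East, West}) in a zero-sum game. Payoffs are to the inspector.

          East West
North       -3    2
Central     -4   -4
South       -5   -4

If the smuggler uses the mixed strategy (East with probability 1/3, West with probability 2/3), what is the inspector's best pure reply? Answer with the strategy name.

North

Expected payoff of North: (1/3)·(-3) + (2/3)·2 = 1/3.
Expected payoff of Central: (1/3)·(-4) + (2/3)·(-4) = -4.
Expected payoff of South: (1/3)·(-5) + (2/3)·(-4) = -13/3.
The largest is 1/3, so the inspector's best response is North.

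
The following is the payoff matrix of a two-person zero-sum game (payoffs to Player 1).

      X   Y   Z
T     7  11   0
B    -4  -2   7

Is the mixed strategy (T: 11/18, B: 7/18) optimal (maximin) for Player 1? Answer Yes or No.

Yes

Against X this mix gives (11/18)·7 + (7/18)·(-4) = 49/18.
Against Y this mix gives (11/18)·11 + (7/18)·(-2) = 107/18.
Against Z this mix gives (11/18)·0 + (7/18)·7 = 49/18.
All of Player 2's active replies (X, Z) yield 49/18, and no column does worse for Player 1. The mix makes Player 2 indifferent and guarantees 49/18, so it is optimal.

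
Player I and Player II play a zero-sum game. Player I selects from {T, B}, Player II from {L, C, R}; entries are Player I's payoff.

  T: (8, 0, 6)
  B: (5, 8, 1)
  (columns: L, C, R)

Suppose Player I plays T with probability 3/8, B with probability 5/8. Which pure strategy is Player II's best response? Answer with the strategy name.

R

If Player II plays L, Player I's expected payoff is (3/8)·8 + (5/8)·5 = 49/8.
If Player II plays C, Player I's expected payoff is (3/8)·0 + (5/8)·8 = 5.
If Player II plays R, Player I's expected payoff is (3/8)·6 + (5/8)·1 = 23/8.
Player II minimizes Player I's payoff; the smallest is 23/8, so the best response is R.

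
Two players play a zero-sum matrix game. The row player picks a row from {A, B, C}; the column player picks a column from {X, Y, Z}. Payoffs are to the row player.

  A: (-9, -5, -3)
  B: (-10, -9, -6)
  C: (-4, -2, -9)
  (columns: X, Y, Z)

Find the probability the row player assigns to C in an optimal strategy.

Row minima: A → -9, B → -10, C → -9; maximin = -9.
Column maxima: X → -4, Y → -2, Z → -3; minimax = -4.
-9 ≠ -4, so there is no saddle point; optimal play is mixed.
B is strictly dominated by A, so the row player never plays it.
Y is strictly dominated by X (it gives the row player strictly more in every row), so the column player never plays it.
On the remaining 2×2 (A, C vs X, Z):
Let the row player play A with probability p. Expected payoff against X: (-9)p + (-4)(1−p) = −5p − 4; against Z: (-3)p + (-9)(1−p) = 6p − 9.
Setting these equal: −5p − 4 = 6p − 9 ⇒ −11p = -5 ⇒ p = 5/11, and the value is (-5)·(5/11) − 4 = -69/11.
For the column player: with q = P(X), equating A's and C's payoffs gives −6q − 3 = 5q − 9 ⇒ q = 6/11.

6/11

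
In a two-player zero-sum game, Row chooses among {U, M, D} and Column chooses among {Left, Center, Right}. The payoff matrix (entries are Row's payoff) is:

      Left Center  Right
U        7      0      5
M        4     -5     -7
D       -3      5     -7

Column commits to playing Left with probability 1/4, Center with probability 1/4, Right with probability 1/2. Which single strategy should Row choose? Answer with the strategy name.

Expected payoff of U: (1/4)·7 + (1/4)·0 + (1/2)·5 = 17/4.
Expected payoff of M: (1/4)·4 + (1/4)·(-5) + (1/2)·(-7) = -15/4.
Expected payoff of D: (1/4)·(-3) + (1/4)·5 + (1/2)·(-7) = -3.
The largest is 17/4, so Row's best response is U.

U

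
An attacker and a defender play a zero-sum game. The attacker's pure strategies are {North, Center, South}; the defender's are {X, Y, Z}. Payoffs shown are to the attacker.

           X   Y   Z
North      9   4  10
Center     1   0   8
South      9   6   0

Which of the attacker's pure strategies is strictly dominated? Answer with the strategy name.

North gives a strictly higher payoff than Center against every column: 9 > 1, 4 > 0, 10 > 8.
So Center is strictly dominated and the attacker never plays it.

Center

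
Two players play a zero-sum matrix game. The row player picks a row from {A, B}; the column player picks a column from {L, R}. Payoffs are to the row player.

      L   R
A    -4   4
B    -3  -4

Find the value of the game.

Row minima: A → -4, B → -4; maximin = -4.
Column maxima: L → -3, R → 4; minimax = -3.
-4 ≠ -3, so there is no saddle point; optimal play is mixed.
Let the row player play A with probability p. Expected payoff against L: (-4)p + (-3)(1−p) = −p − 3; against R: 4p + (-4)(1−p) = 8p − 4.
Setting these equal: −p − 3 = 8p − 4 ⇒ −9p = -1 ⇒ p = 1/9, and the value is (-1)·(1/9) − 3 = -28/9.
For the column player: with q = P(L), equating A's and B's payoffs gives −8q + 4 = q − 4 ⇒ q = 8/9.

-28/9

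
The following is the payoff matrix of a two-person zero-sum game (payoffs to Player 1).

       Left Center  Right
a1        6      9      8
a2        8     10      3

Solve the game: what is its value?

Row minima: a1 → 6, a2 → 3; maximin = 6.
Column maxima: Left → 8, Center → 10, Right → 8; minimax = 8.
6 ≠ 8, so there is no saddle point; optimal play is mixed.
Center is strictly dominated by Left (it gives Player 1 strictly more in every row), so Player 2 never plays it.
On the remaining 2×2 (a1, a2 vs Left, Right):
Let Player 1 play a1 with probability p. Expected payoff against Left: 6p + 8(1−p) = −2p + 8; against Right: 8p + 3(1−p) = 5p + 3.
Setting these equal: −2p + 8 = 5p + 3 ⇒ −7p = -5 ⇒ p = 5/7, and the value is (-2)·(5/7) + 8 = 46/7.
For Player 2: with q = P(Left), equating a1's and a2's payoffs gives −2q + 8 = 5q + 3 ⇒ q = 5/7.

46/7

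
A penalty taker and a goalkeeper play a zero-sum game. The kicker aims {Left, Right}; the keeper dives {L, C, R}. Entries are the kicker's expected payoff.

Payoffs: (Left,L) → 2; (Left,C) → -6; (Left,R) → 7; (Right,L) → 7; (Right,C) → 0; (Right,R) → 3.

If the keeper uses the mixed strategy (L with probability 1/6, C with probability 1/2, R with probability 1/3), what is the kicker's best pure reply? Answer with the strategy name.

Right

Expected payoff of Left: (1/6)·2 + (1/2)·(-6) + (1/3)·7 = -1/3.
Expected payoff of Right: (1/6)·7 + (1/2)·0 + (1/3)·3 = 13/6.
The largest is 13/6, so the kicker's best response is Right.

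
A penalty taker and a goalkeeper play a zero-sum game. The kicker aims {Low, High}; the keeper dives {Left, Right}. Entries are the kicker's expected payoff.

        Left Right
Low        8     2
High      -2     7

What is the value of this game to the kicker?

Row minima: Low → 2, High → -2; maximin = 2.
Column maxima: Left → 8, Right → 7; minimax = 7.
2 ≠ 7, so there is no saddle point; optimal play is mixed.
Let the kicker play Low with probability p. Expected payoff against Left: 8p + (-2)(1−p) = 10p − 2; against Right: 2p + 7(1−p) = −5p + 7.
Setting these equal: 10p − 2 = −5p + 7 ⇒ 15p = 9 ⇒ p = 3/5, and the value is (10)·(3/5) − 2 = 4.
For the keeper: with q = P(Left), equating Low's and High's payoffs gives 6q + 2 = −9q + 7 ⇒ q = 1/3.

4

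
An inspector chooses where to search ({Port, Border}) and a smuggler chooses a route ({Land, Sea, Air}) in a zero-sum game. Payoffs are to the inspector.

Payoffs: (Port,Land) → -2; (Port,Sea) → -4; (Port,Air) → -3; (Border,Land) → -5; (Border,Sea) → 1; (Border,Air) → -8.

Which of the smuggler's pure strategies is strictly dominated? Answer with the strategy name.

Air holds the inspector's payoff strictly below Land in every row: -3 < -2, -8 < -5.
So Land is strictly dominated for the smuggler.

Land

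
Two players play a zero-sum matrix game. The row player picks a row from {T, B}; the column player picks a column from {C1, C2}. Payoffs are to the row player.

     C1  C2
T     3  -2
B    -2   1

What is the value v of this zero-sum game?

-1/8

Row minima: T → -2, B → -2; maximin = -2.
Column maxima: C1 → 3, C2 → 1; minimax = 1.
-2 ≠ 1, so there is no saddle point; optimal play is mixed.
Let the row player play T with probability p. Expected payoff against C1: 3p + (-2)(1−p) = 5p − 2; against C2: (-2)p + 1(1−p) = −3p + 1.
Setting these equal: 5p − 2 = −3p + 1 ⇒ 8p = 3 ⇒ p = 3/8, and the value is (5)·(3/8) − 2 = -1/8.
For the column player: with q = P(C1), equating T's and B's payoffs gives 5q − 2 = −3q + 1 ⇒ q = 3/8.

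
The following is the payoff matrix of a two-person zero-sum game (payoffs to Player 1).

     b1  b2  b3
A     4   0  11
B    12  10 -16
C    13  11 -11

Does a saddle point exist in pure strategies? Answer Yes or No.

Row minima: A → 0, B → -16, C → -11; maximin = 0.
Column maxima: b1 → 13, b2 → 11, b3 → 11; minimax = 11.
0 ≠ 11, so no pure-strategy equilibrium exists.

No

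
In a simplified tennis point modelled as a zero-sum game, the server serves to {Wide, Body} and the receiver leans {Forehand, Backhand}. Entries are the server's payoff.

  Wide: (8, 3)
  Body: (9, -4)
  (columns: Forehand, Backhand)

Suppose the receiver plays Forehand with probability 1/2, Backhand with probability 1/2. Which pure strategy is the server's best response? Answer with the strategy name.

Wide

Expected payoff of Wide: (1/2)·8 + (1/2)·3 = 11/2.
Expected payoff of Body: (1/2)·9 + (1/2)·(-4) = 5/2.
The largest is 11/2, so the server's best response is Wide.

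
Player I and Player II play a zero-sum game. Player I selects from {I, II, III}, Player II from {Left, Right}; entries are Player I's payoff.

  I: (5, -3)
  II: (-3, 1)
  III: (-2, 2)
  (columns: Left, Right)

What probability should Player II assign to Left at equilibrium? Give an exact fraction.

Row minima: I → -3, II → -3, III → -2; maximin = -2.
Column maxima: Left → 5, Right → 2; minimax = 2.
-2 ≠ 2, so there is no saddle point; optimal play is mixed.
II is strictly dominated by III, so Player I never plays it.
On the remaining 2×2 (I, III vs Left, Right):
Let Player I play I with probability p. Expected payoff against Left: 5p + (-2)(1−p) = 7p − 2; against Right: (-3)p + 2(1−p) = −5p + 2.
Setting these equal: 7p − 2 = −5p + 2 ⇒ 12p = 4 ⇒ p = 1/3, and the value is (7)·(1/3) − 2 = 1/3.
For Player II: with q = P(Left), equating I's and III's payoffs gives 8q − 3 = −4q + 2 ⇒ q = 5/12.

5/12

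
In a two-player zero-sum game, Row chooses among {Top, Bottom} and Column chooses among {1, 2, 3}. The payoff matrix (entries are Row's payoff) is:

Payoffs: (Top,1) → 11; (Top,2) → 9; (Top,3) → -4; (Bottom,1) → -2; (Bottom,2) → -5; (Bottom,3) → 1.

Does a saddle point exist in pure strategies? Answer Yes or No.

Row minima: Top → -4, Bottom → -5; maximin = -4.
Column maxima: 1 → 11, 2 → 9, 3 → 1; minimax = 1.
-4 ≠ 1, so no pure-strategy equilibrium exists.

No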